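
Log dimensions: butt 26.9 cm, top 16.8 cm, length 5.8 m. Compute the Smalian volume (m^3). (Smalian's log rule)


Smalian: V = (A1 + A2)/2 * L,  A = pi*(D/200)^2
A1 = pi*(26.9/200)^2 = 0.056832 m^2
A2 = pi*(16.8/200)^2 = 0.022167 m^2
V = (0.056832+0.022167)/2*5.8 = 0.2291 m^3

0.2291


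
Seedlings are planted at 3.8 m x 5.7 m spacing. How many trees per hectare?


Formula: TPH = 10000 m^2/ha / (spacing_x * spacing_y)
Area per tree = 3.8 m * 5.7 m = 21.66 m^2
TPH = 10000 / 21.66 = 462 trees/ha

462


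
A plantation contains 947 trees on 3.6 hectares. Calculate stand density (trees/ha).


Formula: Stand Density = N_trees / Area_ha
Density = 947 trees / 3.6 ha
Density = 263 trees/ha

263


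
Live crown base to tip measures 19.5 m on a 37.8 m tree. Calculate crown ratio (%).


Formula: Crown Ratio = (Crown Length / Total Height) * 100
CR = (19.5 m / 37.8 m) * 100
CR = 0.5159 * 100 = 51.6%

51.6


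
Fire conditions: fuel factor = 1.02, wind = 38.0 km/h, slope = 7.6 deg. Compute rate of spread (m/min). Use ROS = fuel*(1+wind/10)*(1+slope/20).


Formula: ROS = fuel * (1 + wind/10) * (1 + slope/20)
Wind factor = 1 + 38.0/10 = 4.8
Slope factor = 1 + 7.6/20 = 1.38
ROS = 1.02 * 4.8 * 1.38 = 6.76 m/min

6.76


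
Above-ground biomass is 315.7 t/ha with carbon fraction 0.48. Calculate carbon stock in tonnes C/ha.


Formula: Carbon Stock = Biomass * Carbon Fraction
C = 315.7 t/ha * 0.48
C = 151.5 t C/ha

151.5


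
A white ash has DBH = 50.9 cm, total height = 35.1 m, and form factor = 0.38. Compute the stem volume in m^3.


Formula: V = pi * (DBH/200)^2 * H * ff
Radius = DBH/200 = 50.9/200 = 0.2545 m
Radius^2 = 0.2545^2 = 0.06477025 m^2
V = pi * 0.06477025 * 35.1 * 0.38
V = 2.714 m^3

2.714


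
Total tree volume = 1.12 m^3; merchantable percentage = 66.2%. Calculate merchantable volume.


Formula: MV = V_total * (merchantable_pct / 100)
Merchantable fraction = 66.2% / 100 = 0.662
MV = 1.12 m^3 * 0.662 = 0.741 m^3

0.741


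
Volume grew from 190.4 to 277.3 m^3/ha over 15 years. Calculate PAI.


Formula: PAI = (V_T2 - V_T1) / (T2 - T1)
Volume increment = 277.3 - 190.4 = 86.9 m^3/ha
PAI = 86.9 / 15 = 5.79 m^3/ha/year

5.79


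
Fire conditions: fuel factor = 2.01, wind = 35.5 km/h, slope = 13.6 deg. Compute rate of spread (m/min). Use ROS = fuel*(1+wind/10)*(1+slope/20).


Formula: ROS = fuel * (1 + wind/10) * (1 + slope/20)
Wind factor = 1 + 35.5/10 = 4.55
Slope factor = 1 + 13.6/20 = 1.68
ROS = 2.01 * 4.55 * 1.68 = 15.36 m/min

15.36


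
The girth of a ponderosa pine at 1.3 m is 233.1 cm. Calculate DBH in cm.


Formula: DBH = C / pi
DBH = 233.1 / pi
pi = 3.14159...
DBH = 74.2 cm

74.2


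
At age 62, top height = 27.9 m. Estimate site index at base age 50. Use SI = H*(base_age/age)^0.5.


Formula: SI = H_dom * (base_age / age)^0.5
Age ratio = 50 / 62 = 0.80645
sqrt(age_ratio) = 0.89803
SI = 27.9 * 0.89803 = 25.1 m

25.1


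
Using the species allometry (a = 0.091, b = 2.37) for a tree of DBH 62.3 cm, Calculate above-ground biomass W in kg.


Formula: W = a * DBH^b  (allometric power law)
DBH^b = 62.3^2.37 = 17903.4476
W = 0.091 * 17903.4476 = 1629.2 kg

1629.2


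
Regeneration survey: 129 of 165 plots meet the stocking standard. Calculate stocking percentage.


Formula: Stocking % = stocked plots / total plots * 100
Stocking = 129 / 165 * 100
Stocking = 0.7818 * 100 = 78.2%

78.2


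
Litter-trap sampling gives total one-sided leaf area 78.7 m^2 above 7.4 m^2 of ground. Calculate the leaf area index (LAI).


Formula: LAI = total leaf area / ground area  (dimensionless)
LAI = 78.7 m^2 / 7.4 m^2
LAI = 10.64

10.64


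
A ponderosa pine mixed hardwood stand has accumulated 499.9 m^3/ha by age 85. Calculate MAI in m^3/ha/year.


Formula: MAI = Total Volume / Stand Age
MAI = 499.9 m^3/ha / 85 years
MAI = 5.88 m^3/ha/year

5.88


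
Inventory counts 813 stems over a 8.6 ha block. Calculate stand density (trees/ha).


Formula: Stand Density = N_trees / Area_ha
Density = 813 trees / 8.6 ha
Density = 95 trees/ha

95


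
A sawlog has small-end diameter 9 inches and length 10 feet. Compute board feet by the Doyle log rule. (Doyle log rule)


Doyle: BF = (D - 4)^2 * L / 16
Adjusted diameter = 9 - 4 = 5 in
(D-4)^2 = 5^2 = 25
BF = 25 * 10 / 16 = 16 BF

16


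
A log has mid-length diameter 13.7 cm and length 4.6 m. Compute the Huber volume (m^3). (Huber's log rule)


Huber: V = Am * L,  Am = pi*(Dm/200)^2
Am = pi*(13.7/200)^2 = 0.014741 m^2
V = 0.014741*4.6 = 0.0678 m^3

0.0678


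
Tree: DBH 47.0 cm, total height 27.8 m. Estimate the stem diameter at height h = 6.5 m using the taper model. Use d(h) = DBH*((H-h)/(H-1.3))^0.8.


Taper: d(h) = DBH * ((H - h) / (H - 1.3))^0.8
Numerator = H - h = 27.8 - 6.5 = 21.3 m
Denominator = H - 1.3 = 27.8 - 1.3 = 26.5 m
Ratio = 21.3 / 26.5 = 0.80377
d = 47.0 * 0.80377^0.8 = 39.5 cm

39.5


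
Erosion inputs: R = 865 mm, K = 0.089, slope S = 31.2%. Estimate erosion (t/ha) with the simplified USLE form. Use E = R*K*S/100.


Formula: E = R * K * S / 100  (simplified USLE)
R * K = 865 * 0.089 = 76.985
E = 76.985 * 31.2 / 100 = 24.02 t/ha

24.02


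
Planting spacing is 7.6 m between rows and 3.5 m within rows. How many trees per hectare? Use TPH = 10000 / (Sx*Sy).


Formula: TPH = 10000 m^2/ha / (spacing_x * spacing_y)
Area per tree = 7.6 m * 3.5 m = 26.6 m^2
TPH = 10000 / 26.6 = 376 trees/ha

376


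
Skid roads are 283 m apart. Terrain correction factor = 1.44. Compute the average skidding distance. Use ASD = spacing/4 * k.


Formula: ASD = (spacing / 4) * correction
Uncorrected distance = spacing / 4 = 283 / 4 = 70.75 m
ASD = 70.75 * 1.44 = 102 m

102


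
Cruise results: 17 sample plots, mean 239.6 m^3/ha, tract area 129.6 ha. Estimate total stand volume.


Formula: Total Volume = Mean Volume per ha * Total Area
Total Volume = 239.6 m^3/ha * 129.6 ha
Total Volume = 31052 m^3

31052


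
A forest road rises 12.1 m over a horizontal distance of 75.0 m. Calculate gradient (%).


Formula: Gradient = rise / run * 100
Gradient = 12.1 / 75.0 * 100 = 16.1%

16.1


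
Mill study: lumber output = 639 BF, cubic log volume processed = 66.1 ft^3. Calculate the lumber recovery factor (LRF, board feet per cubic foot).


Formula: LRF = Lumber Output (BF) / Log Input (ft^3)
LRF = 639 BF / 66.1 ft^3
LRF = 9.67 BF/ft^3

9.67


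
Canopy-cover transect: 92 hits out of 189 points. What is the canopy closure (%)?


Formula: Canopy closure = covered points / total points * 100
Closure = 92 / 189 * 100
Closure = 0.4868 * 100 = 48.7%

48.7


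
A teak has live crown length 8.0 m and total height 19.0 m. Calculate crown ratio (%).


Formula: Crown Ratio = (Crown Length / Total Height) * 100
CR = (8.0 m / 19.0 m) * 100
CR = 0.4211 * 100 = 42.1%

42.1


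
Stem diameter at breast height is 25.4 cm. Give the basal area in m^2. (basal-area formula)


Formula: BA = pi * (DBH/2)^2 / 10000  (cm^2 to m^2)
Radius = DBH/2 = 25.4/2 = 12.7 cm
BA = pi * 12.7^2 / 10000
   = 506.7075 cm^2 / 10000
   = 0.0507 m^2

0.0507


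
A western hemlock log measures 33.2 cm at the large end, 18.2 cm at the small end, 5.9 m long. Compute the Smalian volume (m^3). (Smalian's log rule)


Smalian: V = (A1 + A2)/2 * L,  A = pi*(D/200)^2
A1 = pi*(33.2/200)^2 = 0.08657 m^2
A2 = pi*(18.2/200)^2 = 0.026016 m^2
V = (0.08657+0.026016)/2*5.9 = 0.3321 m^3

0.3321


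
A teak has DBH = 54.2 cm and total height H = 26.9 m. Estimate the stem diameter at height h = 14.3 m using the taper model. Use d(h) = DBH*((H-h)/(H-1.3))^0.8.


Taper: d(h) = DBH * ((H - h) / (H - 1.3))^0.8
Numerator = H - h = 26.9 - 14.3 = 12.6 m
Denominator = H - 1.3 = 26.9 - 1.3 = 25.6 m
Ratio = 12.6 / 25.6 = 0.49219
d = 54.2 * 0.49219^0.8 = 30.7 cm

30.7


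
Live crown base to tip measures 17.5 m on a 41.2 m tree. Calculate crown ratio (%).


Formula: Crown Ratio = (Crown Length / Total Height) * 100
CR = (17.5 m / 41.2 m) * 100
CR = 0.4248 * 100 = 42.5%

42.5


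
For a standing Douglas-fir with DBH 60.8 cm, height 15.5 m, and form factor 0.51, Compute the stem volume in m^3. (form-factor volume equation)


Formula: V = pi * (DBH/200)^2 * H * ff
Radius = DBH/200 = 60.8/200 = 0.304 m
Radius^2 = 0.304^2 = 0.092416 m^2
V = pi * 0.092416 * 15.5 * 0.51
V = 2.295 m^3

2.295


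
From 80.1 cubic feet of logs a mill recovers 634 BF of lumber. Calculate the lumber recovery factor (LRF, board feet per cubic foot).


Formula: LRF = Lumber Output (BF) / Log Input (ft^3)
LRF = 634 BF / 80.1 ft^3
LRF = 7.92 BF/ft^3

7.92


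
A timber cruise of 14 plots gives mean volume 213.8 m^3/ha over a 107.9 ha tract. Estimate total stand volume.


Formula: Total Volume = Mean Volume per ha * Total Area
Total Volume = 213.8 m^3/ha * 107.9 ha
Total Volume = 23069 m^3

23069


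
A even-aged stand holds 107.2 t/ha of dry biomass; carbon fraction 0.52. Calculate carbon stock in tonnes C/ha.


Formula: Carbon Stock = Biomass * Carbon Fraction
C = 107.2 t/ha * 0.52
C = 55.7 t C/ha

55.7


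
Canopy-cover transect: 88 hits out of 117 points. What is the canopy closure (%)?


Formula: Canopy closure = covered points / total points * 100
Closure = 88 / 117 * 100
Closure = 0.7521 * 100 = 75.2%

75.2


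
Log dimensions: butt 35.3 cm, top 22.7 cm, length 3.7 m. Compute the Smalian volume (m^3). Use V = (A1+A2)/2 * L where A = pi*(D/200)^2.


Smalian: V = (A1 + A2)/2 * L,  A = pi*(D/200)^2
A1 = pi*(35.3/200)^2 = 0.097868 m^2
A2 = pi*(22.7/200)^2 = 0.040471 m^2
V = (0.097868+0.040471)/2*3.7 = 0.2559 m^3

0.2559


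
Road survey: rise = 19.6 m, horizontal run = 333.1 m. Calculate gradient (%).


Formula: Gradient = rise / run * 100
Gradient = 19.6 / 333.1 * 100 = 5.9%

5.9


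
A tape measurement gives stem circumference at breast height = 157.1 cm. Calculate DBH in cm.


Formula: DBH = C / pi
DBH = 157.1 / pi
pi = 3.14159...
DBH = 50.0 cm

50.0


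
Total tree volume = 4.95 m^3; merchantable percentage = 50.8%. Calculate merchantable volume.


Formula: MV = V_total * (merchantable_pct / 100)
Merchantable fraction = 50.8% / 100 = 0.508
MV = 4.95 m^3 * 0.508 = 2.515 m^3

2.515


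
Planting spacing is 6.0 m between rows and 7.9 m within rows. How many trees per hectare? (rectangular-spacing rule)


Formula: TPH = 10000 m^2/ha / (spacing_x * spacing_y)
Area per tree = 6.0 m * 7.9 m = 47.4 m^2
TPH = 10000 / 47.4 = 211 trees/ha

211


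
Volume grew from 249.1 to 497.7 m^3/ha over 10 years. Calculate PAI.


Formula: PAI = (V_T2 - V_T1) / (T2 - T1)
Volume increment = 497.7 - 249.1 = 248.6 m^3/ha
PAI = 248.6 / 10 = 24.86 m^3/ha/year

24.86


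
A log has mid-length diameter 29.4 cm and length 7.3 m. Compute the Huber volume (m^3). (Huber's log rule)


Huber: V = Am * L,  Am = pi*(Dm/200)^2
Am = pi*(29.4/200)^2 = 0.067887 m^2
V = 0.067887*7.3 = 0.4956 m^3

0.4956


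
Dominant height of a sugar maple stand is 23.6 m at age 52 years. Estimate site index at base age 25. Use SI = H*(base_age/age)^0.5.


Formula: SI = H_dom * (base_age / age)^0.5
Age ratio = 25 / 52 = 0.48077
sqrt(age_ratio) = 0.69338
SI = 23.6 * 0.69338 = 16.4 m

16.4


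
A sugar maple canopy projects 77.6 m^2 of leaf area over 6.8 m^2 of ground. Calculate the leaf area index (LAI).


Formula: LAI = total leaf area / ground area  (dimensionless)
LAI = 77.6 m^2 / 6.8 m^2
LAI = 11.41

11.41


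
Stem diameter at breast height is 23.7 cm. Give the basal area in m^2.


Formula: BA = pi * (DBH/2)^2 / 10000  (cm^2 to m^2)
Radius = DBH/2 = 23.7/2 = 11.85 cm
BA = pi * 11.85^2 / 10000
   = 441.1503 cm^2 / 10000
   = 0.0441 m^2

0.0441


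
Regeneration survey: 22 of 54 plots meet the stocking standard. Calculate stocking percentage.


Formula: Stocking % = stocked plots / total plots * 100
Stocking = 22 / 54 * 100
Stocking = 0.4074 * 100 = 40.7%

40.7


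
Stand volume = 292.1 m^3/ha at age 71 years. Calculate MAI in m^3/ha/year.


Formula: MAI = Total Volume / Stand Age
MAI = 292.1 m^3/ha / 71 years
MAI = 4.11 m^3/ha/year

4.11


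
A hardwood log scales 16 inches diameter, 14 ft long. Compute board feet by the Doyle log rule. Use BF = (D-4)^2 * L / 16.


Doyle: BF = (D - 4)^2 * L / 16
Adjusted diameter = 16 - 4 = 12 in
(D-4)^2 = 12^2 = 144
BF = 144 * 14 / 16 = 126 BF

126


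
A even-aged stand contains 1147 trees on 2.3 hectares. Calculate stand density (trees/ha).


Formula: Stand Density = N_trees / Area_ha
Density = 1147 trees / 2.3 ha
Density = 499 trees/ha

499


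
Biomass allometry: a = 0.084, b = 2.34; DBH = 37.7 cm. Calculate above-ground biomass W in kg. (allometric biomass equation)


Formula: W = a * DBH^b  (allometric power law)
DBH^b = 37.7^2.34 = 4882.4607
W = 0.084 * 4882.4607 = 410.1 kg

410.1


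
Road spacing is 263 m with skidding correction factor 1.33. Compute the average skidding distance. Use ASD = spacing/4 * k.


Formula: ASD = (spacing / 4) * correction
Uncorrected distance = spacing / 4 = 263 / 4 = 65.75 m
ASD = 65.75 * 1.33 = 87 m

87


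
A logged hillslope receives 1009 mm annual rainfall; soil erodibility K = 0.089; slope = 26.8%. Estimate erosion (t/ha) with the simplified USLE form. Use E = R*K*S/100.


Formula: E = R * K * S / 100  (simplified USLE)
R * K = 1009 * 0.089 = 89.801
E = 89.801 * 26.8 / 100 = 24.07 t/ha

24.07


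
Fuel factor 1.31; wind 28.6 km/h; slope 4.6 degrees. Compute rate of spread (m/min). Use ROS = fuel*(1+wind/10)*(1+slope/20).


Formula: ROS = fuel * (1 + wind/10) * (1 + slope/20)
Wind factor = 1 + 28.6/10 = 3.86
Slope factor = 1 + 4.6/20 = 1.23
ROS = 1.31 * 3.86 * 1.23 = 6.22 m/min

6.22


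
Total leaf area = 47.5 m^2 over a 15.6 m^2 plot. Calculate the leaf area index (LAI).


Formula: LAI = total leaf area / ground area  (dimensionless)
LAI = 47.5 m^2 / 15.6 m^2
LAI = 3.04

3.04


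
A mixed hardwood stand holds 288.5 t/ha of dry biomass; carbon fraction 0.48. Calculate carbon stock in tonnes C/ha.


Formula: Carbon Stock = Biomass * Carbon Fraction
C = 288.5 t/ha * 0.48
C = 138.5 t C/ha

138.5


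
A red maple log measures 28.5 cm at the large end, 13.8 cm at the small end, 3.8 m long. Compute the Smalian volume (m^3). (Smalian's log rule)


Smalian: V = (A1 + A2)/2 * L,  A = pi*(D/200)^2
A1 = pi*(28.5/200)^2 = 0.063794 m^2
A2 = pi*(13.8/200)^2 = 0.014957 m^2
V = (0.063794+0.014957)/2*3.8 = 0.1496 m^3

0.1496


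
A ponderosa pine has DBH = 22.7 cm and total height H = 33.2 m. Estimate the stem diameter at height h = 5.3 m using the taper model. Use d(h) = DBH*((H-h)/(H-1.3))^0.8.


Taper: d(h) = DBH * ((H - h) / (H - 1.3))^0.8
Numerator = H - h = 33.2 - 5.3 = 27.9 m
Denominator = H - 1.3 = 33.2 - 1.3 = 31.9 m
Ratio = 27.9 / 31.9 = 0.87461
d = 22.7 * 0.87461^0.8 = 20.4 cm

20.4


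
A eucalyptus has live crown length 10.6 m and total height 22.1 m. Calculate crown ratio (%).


Formula: Crown Ratio = (Crown Length / Total Height) * 100
CR = (10.6 m / 22.1 m) * 100
CR = 0.4796 * 100 = 48.0%

48.0


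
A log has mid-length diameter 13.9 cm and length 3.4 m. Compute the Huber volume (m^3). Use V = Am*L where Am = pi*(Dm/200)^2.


Huber: V = Am * L,  Am = pi*(Dm/200)^2
Am = pi*(13.9/200)^2 = 0.015175 m^2
V = 0.015175*3.4 = 0.0516 m^3

0.0516


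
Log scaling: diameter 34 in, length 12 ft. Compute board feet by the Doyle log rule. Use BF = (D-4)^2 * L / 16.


Doyle: BF = (D - 4)^2 * L / 16
Adjusted diameter = 34 - 4 = 30 in
(D-4)^2 = 30^2 = 900
BF = 900 * 12 / 16 = 675 BF

675


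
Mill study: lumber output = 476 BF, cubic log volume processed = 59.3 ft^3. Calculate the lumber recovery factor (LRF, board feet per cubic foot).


Formula: LRF = Lumber Output (BF) / Log Input (ft^3)
LRF = 476 BF / 59.3 ft^3
LRF = 8.03 BF/ft^3

8.03


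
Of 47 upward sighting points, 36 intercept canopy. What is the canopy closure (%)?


Formula: Canopy closure = covered points / total points * 100
Closure = 36 / 47 * 100
Closure = 0.766 * 100 = 76.6%

76.6


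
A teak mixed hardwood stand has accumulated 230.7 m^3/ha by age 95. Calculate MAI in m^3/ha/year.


Formula: MAI = Total Volume / Stand Age
MAI = 230.7 m^3/ha / 95 years
MAI = 2.43 m^3/ha/year

2.43


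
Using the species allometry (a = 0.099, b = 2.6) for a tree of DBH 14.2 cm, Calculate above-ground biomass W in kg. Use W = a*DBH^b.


Formula: W = a * DBH^b  (allometric power law)
DBH^b = 14.2^2.6 = 990.7172
W = 0.099 * 990.7172 = 98.1 kg

98.1


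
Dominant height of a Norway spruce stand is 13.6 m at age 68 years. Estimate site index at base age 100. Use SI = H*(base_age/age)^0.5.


Formula: SI = H_dom * (base_age / age)^0.5
Age ratio = 100 / 68 = 1.47059
sqrt(age_ratio) = 1.21268
SI = 13.6 * 1.21268 = 16.5 m

16.5


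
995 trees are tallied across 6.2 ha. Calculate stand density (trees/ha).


Formula: Stand Density = N_trees / Area_ha
Density = 995 trees / 6.2 ha
Density = 160 trees/ha

160


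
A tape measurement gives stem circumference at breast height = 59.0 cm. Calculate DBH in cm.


Formula: DBH = C / pi
DBH = 59.0 / pi
pi = 3.14159...
DBH = 18.8 cm

18.8


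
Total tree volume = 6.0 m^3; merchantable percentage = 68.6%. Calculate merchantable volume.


Formula: MV = V_total * (merchantable_pct / 100)
Merchantable fraction = 68.6% / 100 = 0.686
MV = 6.0 m^3 * 0.686 = 4.116 m^3

4.116


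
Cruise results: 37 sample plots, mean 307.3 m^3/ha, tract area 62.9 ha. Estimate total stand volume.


Formula: Total Volume = Mean Volume per ha * Total Area
Total Volume = 307.3 m^3/ha * 62.9 ha
Total Volume = 19329 m^3

19329


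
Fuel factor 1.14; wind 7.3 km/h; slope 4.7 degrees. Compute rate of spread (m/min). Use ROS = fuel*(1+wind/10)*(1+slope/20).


Formula: ROS = fuel * (1 + wind/10) * (1 + slope/20)
Wind factor = 1 + 7.3/10 = 1.73
Slope factor = 1 + 4.7/20 = 1.235
ROS = 1.14 * 1.73 * 1.235 = 2.44 m/min

2.44


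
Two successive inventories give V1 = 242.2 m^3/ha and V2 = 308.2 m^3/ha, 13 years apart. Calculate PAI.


Formula: PAI = (V_T2 - V_T1) / (T2 - T1)
Volume increment = 308.2 - 242.2 = 66.0 m^3/ha
PAI = 66.0 / 13 = 5.08 m^3/ha/year

5.08


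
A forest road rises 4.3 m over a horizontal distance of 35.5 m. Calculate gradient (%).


Formula: Gradient = rise / run * 100
Gradient = 4.3 / 35.5 * 100 = 12.1%

12.1


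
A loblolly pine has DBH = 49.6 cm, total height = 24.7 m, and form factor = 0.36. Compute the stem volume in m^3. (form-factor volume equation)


Formula: V = pi * (DBH/200)^2 * H * ff
Radius = DBH/200 = 49.6/200 = 0.248 m
Radius^2 = 0.248^2 = 0.061504 m^2
V = pi * 0.061504 * 24.7 * 0.36
V = 1.718 m^3

1.718


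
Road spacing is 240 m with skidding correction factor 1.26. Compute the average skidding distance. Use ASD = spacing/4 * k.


Formula: ASD = (spacing / 4) * correction
Uncorrected distance = spacing / 4 = 240 / 4 = 60 m
ASD = 60 * 1.26 = 76 m

76


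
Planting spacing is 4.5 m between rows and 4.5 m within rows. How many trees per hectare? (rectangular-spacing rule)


Formula: TPH = 10000 m^2/ha / (spacing_x * spacing_y)
Area per tree = 4.5 m * 4.5 m = 20.25 m^2
TPH = 10000 / 20.25 = 494 trees/ha

494


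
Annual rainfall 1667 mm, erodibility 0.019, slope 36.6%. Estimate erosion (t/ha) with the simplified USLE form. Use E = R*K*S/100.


Formula: E = R * K * S / 100  (simplified USLE)
R * K = 1667 * 0.019 = 31.673
E = 31.673 * 36.6 / 100 = 11.59 t/ha

11.59


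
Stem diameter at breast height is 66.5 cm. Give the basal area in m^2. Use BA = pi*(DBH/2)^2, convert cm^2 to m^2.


Formula: BA = pi * (DBH/2)^2 / 10000  (cm^2 to m^2)
Radius = DBH/2 = 66.5/2 = 33.25 cm
BA = pi * 33.25^2 / 10000
   = 3473.227 cm^2 / 10000
   = 0.3473 m^2

0.3473


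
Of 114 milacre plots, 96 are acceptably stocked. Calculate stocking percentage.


Formula: Stocking % = stocked plots / total plots * 100
Stocking = 96 / 114 * 100
Stocking = 0.8421 * 100 = 84.2%

84.2


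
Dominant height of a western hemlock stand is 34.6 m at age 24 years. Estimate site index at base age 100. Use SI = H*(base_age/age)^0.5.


Formula: SI = H_dom * (base_age / age)^0.5
Age ratio = 100 / 24 = 4.16667
sqrt(age_ratio) = 2.04124
SI = 34.6 * 2.04124 = 70.6 m

70.6


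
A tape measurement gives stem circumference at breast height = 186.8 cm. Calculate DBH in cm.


Formula: DBH = C / pi
DBH = 186.8 / pi
pi = 3.14159...
DBH = 59.5 cm

59.5


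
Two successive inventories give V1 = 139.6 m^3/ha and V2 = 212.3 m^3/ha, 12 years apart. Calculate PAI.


Formula: PAI = (V_T2 - V_T1) / (T2 - T1)
Volume increment = 212.3 - 139.6 = 72.7 m^3/ha
PAI = 72.7 / 12 = 6.06 m^3/ha/year

6.06


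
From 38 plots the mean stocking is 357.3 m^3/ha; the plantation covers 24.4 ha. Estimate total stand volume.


Formula: Total Volume = Mean Volume per ha * Total Area
Total Volume = 357.3 m^3/ha * 24.4 ha
Total Volume = 8718 m^3

8718


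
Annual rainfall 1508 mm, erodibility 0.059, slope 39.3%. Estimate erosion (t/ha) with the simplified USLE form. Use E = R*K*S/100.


Formula: E = R * K * S / 100  (simplified USLE)
R * K = 1508 * 0.059 = 88.972
E = 88.972 * 39.3 / 100 = 34.97 t/ha

34.97


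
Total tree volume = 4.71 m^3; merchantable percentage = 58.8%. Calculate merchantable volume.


Formula: MV = V_total * (merchantable_pct / 100)
Merchantable fraction = 58.8% / 100 = 0.588
MV = 4.71 m^3 * 0.588 = 2.769 m^3

2.769


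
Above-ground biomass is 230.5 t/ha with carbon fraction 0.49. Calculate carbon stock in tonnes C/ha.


Formula: Carbon Stock = Biomass * Carbon Fraction
C = 230.5 t/ha * 0.49
C = 112.9 t C/ha

112.9


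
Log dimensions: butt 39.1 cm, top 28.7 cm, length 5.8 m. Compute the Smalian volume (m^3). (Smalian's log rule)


Smalian: V = (A1 + A2)/2 * L,  A = pi*(D/200)^2
A1 = pi*(39.1/200)^2 = 0.120072 m^2
A2 = pi*(28.7/200)^2 = 0.064692 m^2
V = (0.120072+0.064692)/2*5.8 = 0.5358 m^3

0.5358


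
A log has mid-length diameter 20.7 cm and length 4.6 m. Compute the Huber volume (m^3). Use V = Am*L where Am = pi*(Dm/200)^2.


Huber: V = Am * L,  Am = pi*(Dm/200)^2
Am = pi*(20.7/200)^2 = 0.033654 m^2
V = 0.033654*4.6 = 0.1548 m^3

0.1548


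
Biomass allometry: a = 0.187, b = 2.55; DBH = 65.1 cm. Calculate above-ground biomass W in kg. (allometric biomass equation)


Formula: W = a * DBH^b  (allometric power law)
DBH^b = 65.1^2.55 = 42133.8865
W = 0.187 * 42133.8865 = 7879.0 kg

7879.0


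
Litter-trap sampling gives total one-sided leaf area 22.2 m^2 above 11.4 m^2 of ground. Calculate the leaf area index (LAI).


Formula: LAI = total leaf area / ground area  (dimensionless)
LAI = 22.2 m^2 / 11.4 m^2
LAI = 1.95

1.95


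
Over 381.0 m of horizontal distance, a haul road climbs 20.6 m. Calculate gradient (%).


Formula: Gradient = rise / run * 100
Gradient = 20.6 / 381.0 * 100 = 5.4%

5.4


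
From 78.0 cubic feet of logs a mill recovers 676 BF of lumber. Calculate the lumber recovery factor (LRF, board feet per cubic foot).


Formula: LRF = Lumber Output (BF) / Log Input (ft^3)
LRF = 676 BF / 78.0 ft^3
LRF = 8.67 BF/ft^3

8.67


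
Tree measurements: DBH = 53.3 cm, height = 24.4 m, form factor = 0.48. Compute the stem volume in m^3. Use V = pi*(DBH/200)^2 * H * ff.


Formula: V = pi * (DBH/200)^2 * H * ff
Radius = DBH/200 = 53.3/200 = 0.2665 m
Radius^2 = 0.2665^2 = 0.07102225 m^2
V = pi * 0.07102225 * 24.4 * 0.48
V = 2.613 m^3

2.613


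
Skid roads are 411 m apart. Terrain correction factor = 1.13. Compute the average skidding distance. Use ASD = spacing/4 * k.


Formula: ASD = (spacing / 4) * correction
Uncorrected distance = spacing / 4 = 411 / 4 = 102.75 m
ASD = 102.75 * 1.13 = 116 m

116


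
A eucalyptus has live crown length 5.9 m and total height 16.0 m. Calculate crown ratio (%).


Formula: Crown Ratio = (Crown Length / Total Height) * 100
CR = (5.9 m / 16.0 m) * 100
CR = 0.3688 * 100 = 36.9%

36.9


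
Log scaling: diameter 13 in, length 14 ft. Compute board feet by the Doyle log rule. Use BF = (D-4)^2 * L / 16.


Doyle: BF = (D - 4)^2 * L / 16
Adjusted diameter = 13 - 4 = 9 in
(D-4)^2 = 9^2 = 81
BF = 81 * 14 / 16 = 71 BF

71


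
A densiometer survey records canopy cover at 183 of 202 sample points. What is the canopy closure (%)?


Formula: Canopy closure = covered points / total points * 100
Closure = 183 / 202 * 100
Closure = 0.9059 * 100 = 90.6%

90.6


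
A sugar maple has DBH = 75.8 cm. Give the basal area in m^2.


Formula: BA = pi * (DBH/2)^2 / 10000  (cm^2 to m^2)
Radius = DBH/2 = 75.8/2 = 37.9 cm
BA = pi * 37.9^2 / 10000
   = 4512.6151 cm^2 / 10000
   = 0.4513 m^2

0.4513


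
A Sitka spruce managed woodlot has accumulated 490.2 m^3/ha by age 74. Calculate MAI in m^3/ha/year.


Formula: MAI = Total Volume / Stand Age
MAI = 490.2 m^3/ha / 74 years
MAI = 6.62 m^3/ha/year

6.62


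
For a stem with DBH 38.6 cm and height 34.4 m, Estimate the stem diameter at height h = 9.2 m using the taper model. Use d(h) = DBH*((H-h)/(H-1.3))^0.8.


Taper: d(h) = DBH * ((H - h) / (H - 1.3))^0.8
Numerator = H - h = 34.4 - 9.2 = 25.2 m
Denominator = H - 1.3 = 34.4 - 1.3 = 33.1 m
Ratio = 25.2 / 33.1 = 0.76133
d = 38.6 * 0.76133^0.8 = 31.0 cm

31.0


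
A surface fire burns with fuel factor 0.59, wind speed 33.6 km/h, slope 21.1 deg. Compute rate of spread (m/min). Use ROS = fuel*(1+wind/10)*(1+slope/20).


Formula: ROS = fuel * (1 + wind/10) * (1 + slope/20)
Wind factor = 1 + 33.6/10 = 4.36
Slope factor = 1 + 21.1/20 = 2.055
ROS = 0.59 * 4.36 * 2.055 = 5.29 m/min

5.29


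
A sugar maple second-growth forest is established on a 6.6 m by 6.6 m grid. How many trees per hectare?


Formula: TPH = 10000 m^2/ha / (spacing_x * spacing_y)
Area per tree = 6.6 m * 6.6 m = 43.56 m^2
TPH = 10000 / 43.56 = 230 trees/ha

230


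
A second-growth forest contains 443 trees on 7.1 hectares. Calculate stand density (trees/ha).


Formula: Stand Density = N_trees / Area_ha
Density = 443 trees / 7.1 ha
Density = 62 trees/ha

62


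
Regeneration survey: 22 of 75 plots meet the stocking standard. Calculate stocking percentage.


Formula: Stocking % = stocked plots / total plots * 100
Stocking = 22 / 75 * 100
Stocking = 0.2933 * 100 = 29.3%

29.3


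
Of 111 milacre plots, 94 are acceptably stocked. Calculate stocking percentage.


Formula: Stocking % = stocked plots / total plots * 100
Stocking = 94 / 111 * 100
Stocking = 0.8468 * 100 = 84.7%

84.7


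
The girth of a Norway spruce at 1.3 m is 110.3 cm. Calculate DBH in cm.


Formula: DBH = C / pi
DBH = 110.3 / pi
pi = 3.14159...
DBH = 35.1 cm

35.1


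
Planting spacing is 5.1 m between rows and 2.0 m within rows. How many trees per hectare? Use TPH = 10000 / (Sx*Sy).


Formula: TPH = 10000 m^2/ha / (spacing_x * spacing_y)
Area per tree = 5.1 m * 2.0 m = 10.2 m^2
TPH = 10000 / 10.2 = 980 trees/ha

980


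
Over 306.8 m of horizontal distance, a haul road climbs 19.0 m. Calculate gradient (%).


Formula: Gradient = rise / run * 100
Gradient = 19.0 / 306.8 * 100 = 6.2%

6.2


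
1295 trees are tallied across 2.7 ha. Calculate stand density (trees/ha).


Formula: Stand Density = N_trees / Area_ha
Density = 1295 trees / 2.7 ha
Density = 480 trees/ha

480


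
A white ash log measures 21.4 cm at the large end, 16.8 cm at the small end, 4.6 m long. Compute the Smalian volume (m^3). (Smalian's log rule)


Smalian: V = (A1 + A2)/2 * L,  A = pi*(D/200)^2
A1 = pi*(21.4/200)^2 = 0.035968 m^2
A2 = pi*(16.8/200)^2 = 0.022167 m^2
V = (0.035968+0.022167)/2*4.6 = 0.1337 m^3

0.1337


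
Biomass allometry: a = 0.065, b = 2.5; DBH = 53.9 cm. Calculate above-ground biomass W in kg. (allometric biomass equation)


Formula: W = a * DBH^b  (allometric power law)
DBH^b = 53.9^2.5 = 21329.0697
W = 0.065 * 21329.0697 = 1386.4 kg

1386.4


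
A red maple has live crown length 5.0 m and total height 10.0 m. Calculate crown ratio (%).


Formula: Crown Ratio = (Crown Length / Total Height) * 100
CR = (5.0 m / 10.0 m) * 100
CR = 0.5 * 100 = 50.0%

50.0


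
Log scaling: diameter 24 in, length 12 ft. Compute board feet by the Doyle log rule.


Doyle: BF = (D - 4)^2 * L / 16
Adjusted diameter = 24 - 4 = 20 in
(D-4)^2 = 20^2 = 400
BF = 400 * 12 / 16 = 300 BF

300


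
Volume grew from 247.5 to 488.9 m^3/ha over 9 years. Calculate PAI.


Formula: PAI = (V_T2 - V_T1) / (T2 - T1)
Volume increment = 488.9 - 247.5 = 241.4 m^3/ha
PAI = 241.4 / 9 = 26.82 m^3/ha/year

26.82


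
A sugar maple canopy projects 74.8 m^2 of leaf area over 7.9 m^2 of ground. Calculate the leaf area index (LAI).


Formula: LAI = total leaf area / ground area  (dimensionless)
LAI = 74.8 m^2 / 7.9 m^2
LAI = 9.47

9.47


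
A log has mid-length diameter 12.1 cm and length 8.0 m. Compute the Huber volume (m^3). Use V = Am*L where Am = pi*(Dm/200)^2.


Huber: V = Am * L,  Am = pi*(Dm/200)^2
Am = pi*(12.1/200)^2 = 0.011499 m^2
V = 0.011499*8.0 = 0.092 m^3

0.092


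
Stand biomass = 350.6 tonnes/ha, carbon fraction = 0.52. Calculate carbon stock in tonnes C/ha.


Formula: Carbon Stock = Biomass * Carbon Fraction
C = 350.6 t/ha * 0.52
C = 182.3 t C/ha

182.3


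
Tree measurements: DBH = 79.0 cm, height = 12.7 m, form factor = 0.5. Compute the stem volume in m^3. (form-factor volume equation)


Formula: V = pi * (DBH/200)^2 * H * ff
Radius = DBH/200 = 79.0/200 = 0.395 m
Radius^2 = 0.395^2 = 0.156025 m^2
V = pi * 0.156025 * 12.7 * 0.5
V = 3.113 m^3

3.113


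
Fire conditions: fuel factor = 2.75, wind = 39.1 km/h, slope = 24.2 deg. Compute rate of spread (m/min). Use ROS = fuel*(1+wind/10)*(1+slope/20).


Formula: ROS = fuel * (1 + wind/10) * (1 + slope/20)
Wind factor = 1 + 39.1/10 = 4.91
Slope factor = 1 + 24.2/20 = 2.21
ROS = 2.75 * 4.91 * 2.21 = 29.84 m/min

29.84


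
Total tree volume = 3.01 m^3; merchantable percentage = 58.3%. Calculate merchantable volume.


Formula: MV = V_total * (merchantable_pct / 100)
Merchantable fraction = 58.3% / 100 = 0.583
MV = 3.01 m^3 * 0.583 = 1.755 m^3

1.755


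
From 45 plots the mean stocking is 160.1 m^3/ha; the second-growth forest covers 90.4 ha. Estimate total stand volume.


Formula: Total Volume = Mean Volume per ha * Total Area
Total Volume = 160.1 m^3/ha * 90.4 ha
Total Volume = 14473 m^3

14473


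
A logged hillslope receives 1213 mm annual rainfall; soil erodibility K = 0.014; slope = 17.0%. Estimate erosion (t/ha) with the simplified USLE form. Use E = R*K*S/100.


Formula: E = R * K * S / 100  (simplified USLE)
R * K = 1213 * 0.014 = 16.982
E = 16.982 * 17.0 / 100 = 2.89 t/ha

2.89


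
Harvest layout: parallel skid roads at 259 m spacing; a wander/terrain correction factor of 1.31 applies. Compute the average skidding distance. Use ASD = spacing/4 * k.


Formula: ASD = (spacing / 4) * correction
Uncorrected distance = spacing / 4 = 259 / 4 = 64.75 m
ASD = 64.75 * 1.31 = 85 m

85


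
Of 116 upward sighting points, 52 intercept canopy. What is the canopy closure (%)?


Formula: Canopy closure = covered points / total points * 100
Closure = 52 / 116 * 100
Closure = 0.4483 * 100 = 44.8%

44.8


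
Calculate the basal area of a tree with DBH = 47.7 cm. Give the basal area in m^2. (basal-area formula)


Formula: BA = pi * (DBH/2)^2 / 10000  (cm^2 to m^2)
Radius = DBH/2 = 47.7/2 = 23.85 cm
BA = pi * 23.85^2 / 10000
   = 1787.0086 cm^2 / 10000
   = 0.1787 m^2

0.1787


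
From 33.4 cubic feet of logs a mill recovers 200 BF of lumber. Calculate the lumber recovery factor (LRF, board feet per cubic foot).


Formula: LRF = Lumber Output (BF) / Log Input (ft^3)
LRF = 200 BF / 33.4 ft^3
LRF = 5.99 BF/ft^3

5.99


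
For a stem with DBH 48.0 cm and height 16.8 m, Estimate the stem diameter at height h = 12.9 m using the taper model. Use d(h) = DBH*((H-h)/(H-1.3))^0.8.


Taper: d(h) = DBH * ((H - h) / (H - 1.3))^0.8
Numerator = H - h = 16.8 - 12.9 = 3.9 m
Denominator = H - 1.3 = 16.8 - 1.3 = 15.5 m
Ratio = 3.9 / 15.5 = 0.25161
d = 48.0 * 0.25161^0.8 = 15.9 cm

15.9


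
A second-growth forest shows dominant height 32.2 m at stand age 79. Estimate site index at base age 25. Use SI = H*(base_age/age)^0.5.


Formula: SI = H_dom * (base_age / age)^0.5
Age ratio = 25 / 79 = 0.31646
sqrt(age_ratio) = 0.56254
SI = 32.2 * 0.56254 = 18.1 m

18.1


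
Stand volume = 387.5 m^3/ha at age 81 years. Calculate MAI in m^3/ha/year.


Formula: MAI = Total Volume / Stand Age
MAI = 387.5 m^3/ha / 81 years
MAI = 4.78 m^3/ha/year

4.78


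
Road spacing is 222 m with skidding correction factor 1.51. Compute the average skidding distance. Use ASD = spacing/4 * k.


Formula: ASD = (spacing / 4) * correction
Uncorrected distance = spacing / 4 = 222 / 4 = 55.5 m
ASD = 55.5 * 1.51 = 84 m

84


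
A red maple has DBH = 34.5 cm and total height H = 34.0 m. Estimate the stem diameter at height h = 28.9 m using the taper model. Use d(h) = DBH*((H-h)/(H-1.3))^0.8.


Taper: d(h) = DBH * ((H - h) / (H - 1.3))^0.8
Numerator = H - h = 34.0 - 28.9 = 5.1 m
Denominator = H - 1.3 = 34.0 - 1.3 = 32.7 m
Ratio = 5.1 / 32.7 = 0.15596
d = 34.5 * 0.15596^0.8 = 7.8 cm

7.8


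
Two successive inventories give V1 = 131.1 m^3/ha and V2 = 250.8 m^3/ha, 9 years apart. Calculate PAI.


Formula: PAI = (V_T2 - V_T1) / (T2 - T1)
Volume increment = 250.8 - 131.1 = 119.7 m^3/ha
PAI = 119.7 / 9 = 13.3 m^3/ha/year

13.3


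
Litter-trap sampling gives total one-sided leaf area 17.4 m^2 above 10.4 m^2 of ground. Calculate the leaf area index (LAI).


Formula: LAI = total leaf area / ground area  (dimensionless)
LAI = 17.4 m^2 / 10.4 m^2
LAI = 1.67

1.67


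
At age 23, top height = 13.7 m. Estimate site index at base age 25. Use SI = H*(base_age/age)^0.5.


Formula: SI = H_dom * (base_age / age)^0.5
Age ratio = 25 / 23 = 1.08696
sqrt(age_ratio) = 1.04257
SI = 13.7 * 1.04257 = 14.3 m

14.3


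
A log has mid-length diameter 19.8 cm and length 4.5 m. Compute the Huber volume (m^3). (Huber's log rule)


Huber: V = Am * L,  Am = pi*(Dm/200)^2
Am = pi*(19.8/200)^2 = 0.030791 m^2
V = 0.030791*4.5 = 0.1386 m^3

0.1386


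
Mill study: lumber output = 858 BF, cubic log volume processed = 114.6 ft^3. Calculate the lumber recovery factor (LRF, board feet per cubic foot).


Formula: LRF = Lumber Output (BF) / Log Input (ft^3)
LRF = 858 BF / 114.6 ft^3
LRF = 7.49 BF/ft^3

7.49


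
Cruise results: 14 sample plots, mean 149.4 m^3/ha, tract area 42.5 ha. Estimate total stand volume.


Formula: Total Volume = Mean Volume per ha * Total Area
Total Volume = 149.4 m^3/ha * 42.5 ha
Total Volume = 6350 m^3

6350


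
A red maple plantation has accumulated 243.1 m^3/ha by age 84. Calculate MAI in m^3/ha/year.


Formula: MAI = Total Volume / Stand Age
MAI = 243.1 m^3/ha / 84 years
MAI = 2.89 m^3/ha/year

2.89


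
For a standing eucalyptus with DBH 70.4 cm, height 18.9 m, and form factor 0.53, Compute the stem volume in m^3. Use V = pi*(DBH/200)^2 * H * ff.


Formula: V = pi * (DBH/200)^2 * H * ff
Radius = DBH/200 = 70.4/200 = 0.352 m
Radius^2 = 0.352^2 = 0.123904 m^2
V = pi * 0.123904 * 18.9 * 0.53
V = 3.899 m^3

3.899


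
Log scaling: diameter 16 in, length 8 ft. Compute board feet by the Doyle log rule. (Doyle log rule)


Doyle: BF = (D - 4)^2 * L / 16
Adjusted diameter = 16 - 4 = 12 in
(D-4)^2 = 12^2 = 144
BF = 144 * 8 / 16 = 72 BF

72


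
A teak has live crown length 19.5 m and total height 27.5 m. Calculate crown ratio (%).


Formula: Crown Ratio = (Crown Length / Total Height) * 100
CR = (19.5 m / 27.5 m) * 100
CR = 0.7091 * 100 = 70.9%

70.9


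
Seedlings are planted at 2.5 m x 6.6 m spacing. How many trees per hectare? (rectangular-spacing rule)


Formula: TPH = 10000 m^2/ha / (spacing_x * spacing_y)
Area per tree = 2.5 m * 6.6 m = 16.5 m^2
TPH = 10000 / 16.5 = 606 trees/ha

606


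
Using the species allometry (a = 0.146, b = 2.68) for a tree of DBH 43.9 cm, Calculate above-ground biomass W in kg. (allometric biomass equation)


Formula: W = a * DBH^b  (allometric power law)
DBH^b = 43.9^2.68 = 25223.4748
W = 0.146 * 25223.4748 = 3682.6 kg

3682.6


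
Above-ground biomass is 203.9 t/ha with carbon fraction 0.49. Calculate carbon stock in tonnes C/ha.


Formula: Carbon Stock = Biomass * Carbon Fraction
C = 203.9 t/ha * 0.49
C = 99.9 t C/ha

99.9


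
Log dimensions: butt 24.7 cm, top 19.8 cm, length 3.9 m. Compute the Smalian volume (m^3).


Smalian: V = (A1 + A2)/2 * L,  A = pi*(D/200)^2
A1 = pi*(24.7/200)^2 = 0.047916 m^2
A2 = pi*(19.8/200)^2 = 0.030791 m^2
V = (0.047916+0.030791)/2*3.9 = 0.1535 m^3

0.1535


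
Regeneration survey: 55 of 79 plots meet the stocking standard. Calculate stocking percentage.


Formula: Stocking % = stocked plots / total plots * 100
Stocking = 55 / 79 * 100
Stocking = 0.6962 * 100 = 69.6%

69.6


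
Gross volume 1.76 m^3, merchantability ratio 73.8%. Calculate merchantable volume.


Formula: MV = V_total * (merchantable_pct / 100)
Merchantable fraction = 73.8% / 100 = 0.738
MV = 1.76 m^3 * 0.738 = 1.299 m^3

1.299


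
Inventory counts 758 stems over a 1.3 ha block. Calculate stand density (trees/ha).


Formula: Stand Density = N_trees / Area_ha
Density = 758 trees / 1.3 ha
Density = 583 trees/ha

583


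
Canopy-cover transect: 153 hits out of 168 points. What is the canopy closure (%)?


Formula: Canopy closure = covered points / total points * 100
Closure = 153 / 168 * 100
Closure = 0.9107 * 100 = 91.1%

91.1


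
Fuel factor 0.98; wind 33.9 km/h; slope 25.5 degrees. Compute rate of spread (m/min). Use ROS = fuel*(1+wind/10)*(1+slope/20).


Formula: ROS = fuel * (1 + wind/10) * (1 + slope/20)
Wind factor = 1 + 33.9/10 = 4.39
Slope factor = 1 + 25.5/20 = 2.275
ROS = 0.98 * 4.39 * 2.275 = 9.79 m/min

9.79


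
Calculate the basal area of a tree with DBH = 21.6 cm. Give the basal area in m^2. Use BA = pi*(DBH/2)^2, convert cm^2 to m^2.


Formula: BA = pi * (DBH/2)^2 / 10000  (cm^2 to m^2)
Radius = DBH/2 = 21.6/2 = 10.8 cm
BA = pi * 10.8^2 / 10000
   = 366.4354 cm^2 / 10000
   = 0.0366 m^2

0.0366


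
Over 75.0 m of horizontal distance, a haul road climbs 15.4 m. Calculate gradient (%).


Formula: Gradient = rise / run * 100
Gradient = 15.4 / 75.0 * 100 = 20.5%

20.5


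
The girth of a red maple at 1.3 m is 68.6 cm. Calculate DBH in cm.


Formula: DBH = C / pi
DBH = 68.6 / pi
pi = 3.14159...
DBH = 21.8 cm

21.8


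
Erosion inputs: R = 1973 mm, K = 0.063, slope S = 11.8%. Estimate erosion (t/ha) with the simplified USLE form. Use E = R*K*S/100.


Formula: E = R * K * S / 100  (simplified USLE)
R * K = 1973 * 0.063 = 124.299
E = 124.299 * 11.8 / 100 = 14.67 t/ha

14.67


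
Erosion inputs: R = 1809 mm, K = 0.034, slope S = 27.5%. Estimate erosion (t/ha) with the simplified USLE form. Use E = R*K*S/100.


Formula: E = R * K * S / 100  (simplified USLE)
R * K = 1809 * 0.034 = 61.506
E = 61.506 * 27.5 / 100 = 16.91 t/ha

16.91


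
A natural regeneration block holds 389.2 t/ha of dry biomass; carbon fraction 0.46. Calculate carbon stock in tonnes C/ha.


Formula: Carbon Stock = Biomass * Carbon Fraction
C = 389.2 t/ha * 0.46
C = 179.0 t C/ha

179.0


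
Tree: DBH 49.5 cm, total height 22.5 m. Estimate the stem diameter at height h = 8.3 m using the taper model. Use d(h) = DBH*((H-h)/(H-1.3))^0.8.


Taper: d(h) = DBH * ((H - h) / (H - 1.3))^0.8
Numerator = H - h = 22.5 - 8.3 = 14.2 m
Denominator = H - 1.3 = 22.5 - 1.3 = 21.2 m
Ratio = 14.2 / 21.2 = 0.66981
d = 49.5 * 0.66981^0.8 = 35.9 cm

35.9


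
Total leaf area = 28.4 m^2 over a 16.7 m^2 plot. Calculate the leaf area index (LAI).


Formula: LAI = total leaf area / ground area  (dimensionless)
LAI = 28.4 m^2 / 16.7 m^2
LAI = 1.7

1.7


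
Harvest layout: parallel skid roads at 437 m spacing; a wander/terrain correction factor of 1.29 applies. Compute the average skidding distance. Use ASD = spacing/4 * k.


Formula: ASD = (spacing / 4) * correction
Uncorrected distance = spacing / 4 = 437 / 4 = 109.25 m
ASD = 109.25 * 1.29 = 141 m

141
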